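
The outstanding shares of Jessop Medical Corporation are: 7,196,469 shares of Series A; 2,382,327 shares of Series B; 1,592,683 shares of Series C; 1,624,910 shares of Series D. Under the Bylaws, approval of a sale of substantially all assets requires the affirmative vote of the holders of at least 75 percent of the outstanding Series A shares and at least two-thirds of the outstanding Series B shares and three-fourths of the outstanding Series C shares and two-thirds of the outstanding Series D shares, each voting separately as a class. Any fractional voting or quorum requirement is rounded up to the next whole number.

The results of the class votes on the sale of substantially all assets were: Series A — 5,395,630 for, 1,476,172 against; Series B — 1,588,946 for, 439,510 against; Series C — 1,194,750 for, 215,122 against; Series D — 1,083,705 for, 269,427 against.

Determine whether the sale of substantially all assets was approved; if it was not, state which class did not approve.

Not approved — the Series A shares did not give the required vote.

Series A: 3/4 of 7196469 = 5397351.75, rounded up to 5397352; 5,397,352 required, 5,395,630 in favor — not approved.
Series B: 2/3 of 2382327 = 1588218; 1,588,218 required, 1,588,946 in favor — approved.
Series C: 3/4 of 1592683 = 1194512.25, rounded up to 1194513; 1,194,513 required, 1,194,750 in favor — approved.
Series D: 2/3 of 1624910 = 1083273.33, rounded up to 1083274; 1,083,274 required, 1,083,705 in favor — approved.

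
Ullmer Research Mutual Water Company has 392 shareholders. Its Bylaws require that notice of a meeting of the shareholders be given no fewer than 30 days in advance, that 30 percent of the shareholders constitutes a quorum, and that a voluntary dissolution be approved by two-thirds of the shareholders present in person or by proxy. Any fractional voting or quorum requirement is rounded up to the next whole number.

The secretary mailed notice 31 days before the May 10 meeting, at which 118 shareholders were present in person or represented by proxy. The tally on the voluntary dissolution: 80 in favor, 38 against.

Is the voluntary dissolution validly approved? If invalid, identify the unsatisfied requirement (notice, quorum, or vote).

Notice: 31 days given; 30 required. Satisfied.
Quorum: 30% of 392 = 117.60, rounded up to 118; 118 present. Satisfied.
Vote: requires two-thirds of those present (118); 2/3 of 118 = 78.67, rounded up to 79, so 79 needed; 80 in favor. Satisfied.

Valid — all requirements satisfied.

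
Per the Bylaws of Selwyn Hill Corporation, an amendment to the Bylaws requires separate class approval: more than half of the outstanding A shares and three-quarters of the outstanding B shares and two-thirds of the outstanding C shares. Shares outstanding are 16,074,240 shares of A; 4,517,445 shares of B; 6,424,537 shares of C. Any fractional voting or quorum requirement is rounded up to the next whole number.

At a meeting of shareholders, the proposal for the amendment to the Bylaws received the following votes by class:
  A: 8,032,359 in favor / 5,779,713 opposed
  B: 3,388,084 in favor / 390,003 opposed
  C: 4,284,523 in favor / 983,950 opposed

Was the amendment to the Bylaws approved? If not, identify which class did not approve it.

A: a majority of 16074240 is 8037121; 8,037,121 required, 8,032,359 in favor — not approved.
B: 3/4 of 4517445 = 3388083.75, rounded up to 3388084; 3,388,084 required, 3,388,084 in favor — approved.
C: 2/3 of 6424537 = 4283024.67, rounded up to 4283025; 4,283,025 required, 4,284,523 in favor — approved.

Not approved — the A shares did not give the required vote.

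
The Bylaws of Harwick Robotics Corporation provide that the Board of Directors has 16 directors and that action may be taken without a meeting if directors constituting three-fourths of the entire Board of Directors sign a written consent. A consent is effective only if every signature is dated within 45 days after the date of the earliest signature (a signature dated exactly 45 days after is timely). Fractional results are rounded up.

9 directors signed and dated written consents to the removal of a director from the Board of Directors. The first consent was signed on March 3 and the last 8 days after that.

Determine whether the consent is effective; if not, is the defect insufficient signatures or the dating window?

Not effective — insufficient signatures.

Signatures required: three-fourths of 16 — 3/4 of 16 = 12, so 12 needed; 9 signed. Insufficient.
Dating window: the latest signature is 8 days after the earliest; the limit is 45 days. Within the window.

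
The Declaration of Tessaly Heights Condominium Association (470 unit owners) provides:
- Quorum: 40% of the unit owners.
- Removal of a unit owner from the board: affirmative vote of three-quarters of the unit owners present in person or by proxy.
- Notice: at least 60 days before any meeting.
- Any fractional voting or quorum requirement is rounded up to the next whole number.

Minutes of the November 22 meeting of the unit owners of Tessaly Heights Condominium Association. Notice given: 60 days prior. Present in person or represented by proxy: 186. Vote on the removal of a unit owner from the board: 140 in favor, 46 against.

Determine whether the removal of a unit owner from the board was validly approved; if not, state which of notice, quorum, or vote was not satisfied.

Invalid — quorum requirement not satisfied.

Notice: 60 days given; 60 required. Satisfied.
Quorum: 40% of 470 = 188; 186 present. Not satisfied.
Vote: requires three-fourths of those present (186); 3/4 of 186 = 139.50, rounded up to 140, so 140 needed; 140 in favor. Satisfied.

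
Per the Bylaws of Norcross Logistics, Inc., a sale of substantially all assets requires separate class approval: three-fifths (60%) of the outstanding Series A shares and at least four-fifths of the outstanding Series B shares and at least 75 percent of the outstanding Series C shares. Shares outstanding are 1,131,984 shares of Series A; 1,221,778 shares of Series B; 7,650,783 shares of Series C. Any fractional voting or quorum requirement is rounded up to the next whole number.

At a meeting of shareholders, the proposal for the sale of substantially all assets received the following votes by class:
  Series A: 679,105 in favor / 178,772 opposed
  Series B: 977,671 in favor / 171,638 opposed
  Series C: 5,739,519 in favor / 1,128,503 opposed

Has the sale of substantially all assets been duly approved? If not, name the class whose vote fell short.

Series A: 3/5 of 1131984 = 679190.40, rounded up to 679191; 679,191 required, 679,105 in favor — not approved.
Series B: 4/5 of 1221778 = 977422.40, rounded up to 977423; 977,423 required, 977,671 in favor — approved.
Series C: 3/4 of 7650783 = 5738087.25, rounded up to 5738088; 5,738,088 required, 5,739,519 in favor — approved.

Not approved — the Series A shares did not give the required vote.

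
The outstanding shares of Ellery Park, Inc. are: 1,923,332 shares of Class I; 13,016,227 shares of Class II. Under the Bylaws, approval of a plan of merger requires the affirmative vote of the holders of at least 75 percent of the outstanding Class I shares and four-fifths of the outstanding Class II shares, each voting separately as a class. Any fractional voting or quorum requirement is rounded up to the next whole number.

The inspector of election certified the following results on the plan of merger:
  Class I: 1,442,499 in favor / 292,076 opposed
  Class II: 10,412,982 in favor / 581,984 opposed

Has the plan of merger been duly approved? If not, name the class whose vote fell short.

Class I: 3/4 of 1923332 = 1442499; 1,442,499 required, 1,442,499 in favor — approved.
Class II: 4/5 of 13016227 = 10412981.60, rounded up to 10412982; 10,412,982 required, 10,412,982 in favor — approved.

Approved — every class gave the required vote.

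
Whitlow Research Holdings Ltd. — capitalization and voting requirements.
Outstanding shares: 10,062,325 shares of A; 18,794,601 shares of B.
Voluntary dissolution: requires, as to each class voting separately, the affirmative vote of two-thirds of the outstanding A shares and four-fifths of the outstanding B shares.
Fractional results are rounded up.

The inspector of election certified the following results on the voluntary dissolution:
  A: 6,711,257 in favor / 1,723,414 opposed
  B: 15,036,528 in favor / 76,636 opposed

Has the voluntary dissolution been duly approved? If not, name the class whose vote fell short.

Approved — every class gave the required vote.

A: 2/3 of 10062325 = 6708216.67, rounded up to 6708217; 6,708,217 required, 6,711,257 in favor — approved.
B: 4/5 of 18794601 = 15035680.80, rounded up to 15035681; 15,035,681 required, 15,036,528 in favor — approved.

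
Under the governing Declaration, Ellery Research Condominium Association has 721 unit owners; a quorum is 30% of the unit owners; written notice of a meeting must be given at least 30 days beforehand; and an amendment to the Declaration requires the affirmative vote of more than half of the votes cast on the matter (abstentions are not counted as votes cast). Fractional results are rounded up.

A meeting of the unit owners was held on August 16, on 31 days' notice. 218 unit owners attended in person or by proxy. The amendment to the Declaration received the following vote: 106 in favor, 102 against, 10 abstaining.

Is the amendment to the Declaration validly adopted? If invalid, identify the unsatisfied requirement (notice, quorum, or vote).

Valid — all requirements satisfied.

Notice: 31 days given; 30 required. Satisfied.
Quorum: 30% of 721 = 216.30, rounded up to 217; 218 present. Satisfied.
Vote: requires a majority of the votes cast (218 − 10 abstaining = 208); a majority of 208 is 105, so 105 needed; 106 in favor. Satisfied.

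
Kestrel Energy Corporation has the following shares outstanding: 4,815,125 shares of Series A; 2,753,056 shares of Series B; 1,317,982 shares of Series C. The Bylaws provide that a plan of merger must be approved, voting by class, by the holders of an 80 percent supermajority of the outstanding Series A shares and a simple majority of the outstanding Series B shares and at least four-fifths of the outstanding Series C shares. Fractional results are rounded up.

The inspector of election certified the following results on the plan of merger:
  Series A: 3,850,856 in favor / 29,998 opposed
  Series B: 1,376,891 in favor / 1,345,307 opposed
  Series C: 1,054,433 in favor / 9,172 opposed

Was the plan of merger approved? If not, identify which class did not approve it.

Not approved — the Series A shares did not give the required vote.

Series A: 4/5 of 4815125 = 3852100; 3,852,100 required, 3,850,856 in favor — not approved.
Series B: a majority of 2753056 is 1376529; 1,376,529 required, 1,376,891 in favor — approved.
Series C: 4/5 of 1317982 = 1054385.60, rounded up to 1054386; 1,054,386 required, 1,054,433 in favor — approved.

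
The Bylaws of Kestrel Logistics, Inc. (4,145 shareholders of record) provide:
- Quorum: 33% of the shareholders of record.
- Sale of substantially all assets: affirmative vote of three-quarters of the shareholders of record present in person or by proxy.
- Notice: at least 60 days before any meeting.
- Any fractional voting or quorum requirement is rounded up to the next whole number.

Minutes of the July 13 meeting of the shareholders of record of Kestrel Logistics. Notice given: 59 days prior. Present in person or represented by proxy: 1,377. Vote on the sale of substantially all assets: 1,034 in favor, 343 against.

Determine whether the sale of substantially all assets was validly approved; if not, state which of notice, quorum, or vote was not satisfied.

Notice: 59 days given; 60 required. Not satisfied.
Quorum: 33% of 4,145 = 1,367.85, rounded up to 1,368; 1,377 present. Satisfied.
Vote: requires three-fourths of those present (1,377); 3/4 of 1377 = 1032.75, rounded up to 1033, so 1,033 needed; 1,034 in favor. Satisfied.

Invalid — notice requirement not satisfied.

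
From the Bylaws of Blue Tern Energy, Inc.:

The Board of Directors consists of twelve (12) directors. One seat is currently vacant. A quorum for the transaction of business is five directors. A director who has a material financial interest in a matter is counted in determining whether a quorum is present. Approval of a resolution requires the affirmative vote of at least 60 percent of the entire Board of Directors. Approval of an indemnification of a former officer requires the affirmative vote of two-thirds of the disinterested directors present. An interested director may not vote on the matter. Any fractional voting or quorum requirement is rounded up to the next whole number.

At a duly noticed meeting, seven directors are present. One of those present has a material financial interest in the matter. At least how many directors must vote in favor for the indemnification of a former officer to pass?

The indemnification of a former officer requires two-thirds of the disinterested directors present (7 − 1 = 6).
2/3 of 6 = 4.

4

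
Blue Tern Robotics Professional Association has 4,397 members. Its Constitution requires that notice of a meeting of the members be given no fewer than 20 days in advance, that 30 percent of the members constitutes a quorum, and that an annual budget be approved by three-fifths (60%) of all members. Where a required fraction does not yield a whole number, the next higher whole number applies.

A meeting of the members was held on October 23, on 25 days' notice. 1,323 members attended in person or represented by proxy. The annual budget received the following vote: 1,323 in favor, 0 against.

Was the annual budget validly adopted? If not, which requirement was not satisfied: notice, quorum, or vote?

Invalid — vote requirement not satisfied.

Notice: 25 days given; 20 required. Satisfied.
Quorum: 30% of 4,397 = 1,319.10, rounded up to 1,320; 1,323 present. Satisfied.
Vote: requires three-fifths of all members (4,397); 3/5 of 4397 = 2638.20, rounded up to 2639, so 2,639 needed; 1,323 in favor. Not satisfied.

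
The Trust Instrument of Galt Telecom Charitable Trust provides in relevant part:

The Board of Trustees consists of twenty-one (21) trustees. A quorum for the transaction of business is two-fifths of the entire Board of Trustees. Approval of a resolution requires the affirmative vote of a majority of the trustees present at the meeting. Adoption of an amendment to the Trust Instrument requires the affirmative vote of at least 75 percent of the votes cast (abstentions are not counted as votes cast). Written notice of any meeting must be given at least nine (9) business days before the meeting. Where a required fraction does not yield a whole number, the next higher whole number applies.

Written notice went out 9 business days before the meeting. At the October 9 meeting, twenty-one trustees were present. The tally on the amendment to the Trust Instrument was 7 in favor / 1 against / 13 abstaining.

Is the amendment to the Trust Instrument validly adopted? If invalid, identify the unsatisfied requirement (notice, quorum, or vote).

Valid — all requirements satisfied.

Notice: 9 business days given; 9 required (9 ≥ 9). Satisfied.
Quorum: 21 present; quorum is 9. Satisfied.
Vote: the amendment to the Trust Instrument requires three-fourths of the votes cast (21 present − 13 abstaining = 8). 3/4 of 8 = 6, so 6 affirmative votes are needed; 7 voted in favor. Satisfied.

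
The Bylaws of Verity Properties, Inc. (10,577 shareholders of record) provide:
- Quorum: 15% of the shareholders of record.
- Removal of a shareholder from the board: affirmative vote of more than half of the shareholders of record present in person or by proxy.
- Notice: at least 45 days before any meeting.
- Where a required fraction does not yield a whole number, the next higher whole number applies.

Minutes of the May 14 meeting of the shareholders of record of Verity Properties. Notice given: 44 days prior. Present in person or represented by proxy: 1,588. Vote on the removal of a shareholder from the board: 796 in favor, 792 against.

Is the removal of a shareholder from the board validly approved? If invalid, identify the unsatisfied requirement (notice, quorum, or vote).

Invalid — notice requirement not satisfied.

Notice: 44 days given; 45 required. Not satisfied.
Quorum: 15% of 10,577 = 1,586.55, rounded up to 1,587; 1,588 present. Satisfied.
Vote: requires a majority of those present (1,588); a majority of 1588 is 795, so 795 needed; 796 in favor. Satisfied.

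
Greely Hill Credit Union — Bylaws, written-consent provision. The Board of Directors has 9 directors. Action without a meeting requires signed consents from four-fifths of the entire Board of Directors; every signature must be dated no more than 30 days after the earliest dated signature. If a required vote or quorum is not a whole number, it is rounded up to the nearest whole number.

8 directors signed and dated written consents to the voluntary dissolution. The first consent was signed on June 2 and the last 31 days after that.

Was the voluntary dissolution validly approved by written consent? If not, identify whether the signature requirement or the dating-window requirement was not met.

Signatures required: four-fifths of 9 — 4/5 of 9 = 7.20, rounded up to 8, so 8 needed; 8 signed. Sufficient.
Dating window: the latest signature is 31 days after the earliest; the limit is 30 days. Outside the window.

Not effective — dating-window requirement not satisfied.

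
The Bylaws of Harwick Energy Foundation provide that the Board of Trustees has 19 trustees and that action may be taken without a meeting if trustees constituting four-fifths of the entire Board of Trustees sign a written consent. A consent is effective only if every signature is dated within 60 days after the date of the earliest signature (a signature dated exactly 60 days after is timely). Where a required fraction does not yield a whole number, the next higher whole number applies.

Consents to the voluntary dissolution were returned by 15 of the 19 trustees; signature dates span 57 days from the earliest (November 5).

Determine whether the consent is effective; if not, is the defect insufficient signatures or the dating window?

Signatures required: four-fifths of 19 — 4/5 of 19 = 15.20, rounded up to 16, so 16 needed; 15 signed. Insufficient.
Dating window: the latest signature is 57 days after the earliest; the limit is 60 days. Within the window.

Not effective — insufficient signatures.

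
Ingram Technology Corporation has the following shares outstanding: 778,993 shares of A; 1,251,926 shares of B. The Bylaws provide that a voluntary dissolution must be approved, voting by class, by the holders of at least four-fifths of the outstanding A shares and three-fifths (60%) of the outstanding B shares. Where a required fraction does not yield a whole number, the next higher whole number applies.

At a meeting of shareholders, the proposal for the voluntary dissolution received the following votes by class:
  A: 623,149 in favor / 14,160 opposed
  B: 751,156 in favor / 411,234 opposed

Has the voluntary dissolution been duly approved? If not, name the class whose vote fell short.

A: 4/5 of 778993 = 623194.40, rounded up to 623195; 623,195 required, 623,149 in favor — not approved.
B: 3/5 of 1251926 = 751155.60, rounded up to 751156; 751,156 required, 751,156 in favor — approved.

Not approved — the A shares did not give the required vote.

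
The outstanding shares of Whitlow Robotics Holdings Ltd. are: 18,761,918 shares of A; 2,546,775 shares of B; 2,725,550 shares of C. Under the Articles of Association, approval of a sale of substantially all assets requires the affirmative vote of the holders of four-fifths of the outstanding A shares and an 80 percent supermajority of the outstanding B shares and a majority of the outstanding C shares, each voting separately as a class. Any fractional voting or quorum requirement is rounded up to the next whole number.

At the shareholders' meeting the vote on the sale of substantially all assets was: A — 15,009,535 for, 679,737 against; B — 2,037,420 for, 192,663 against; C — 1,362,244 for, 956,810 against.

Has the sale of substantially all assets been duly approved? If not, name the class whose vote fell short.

Not approved — the C shares did not give the required vote.

A: 4/5 of 18761918 = 15009534.40, rounded up to 15009535; 15,009,535 required, 15,009,535 in favor — approved.
B: 4/5 of 2546775 = 2037420; 2,037,420 required, 2,037,420 in favor — approved.
C: a majority of 2725550 is 1362776; 1,362,776 required, 1,362,244 in favor — not approved.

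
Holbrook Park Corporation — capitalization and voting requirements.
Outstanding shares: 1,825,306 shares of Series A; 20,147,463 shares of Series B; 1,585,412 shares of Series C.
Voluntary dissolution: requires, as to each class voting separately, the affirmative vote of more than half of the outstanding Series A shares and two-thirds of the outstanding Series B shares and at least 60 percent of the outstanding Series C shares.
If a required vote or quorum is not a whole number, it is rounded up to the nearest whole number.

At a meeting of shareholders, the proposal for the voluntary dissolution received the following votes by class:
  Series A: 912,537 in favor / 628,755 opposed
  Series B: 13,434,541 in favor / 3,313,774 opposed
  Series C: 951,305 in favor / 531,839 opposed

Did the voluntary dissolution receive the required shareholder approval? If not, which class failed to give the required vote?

Series A: a majority of 1825306 is 912654; 912,654 required, 912,537 in favor — not approved.
Series B: 2/3 of 20147463 = 13431642; 13,431,642 required, 13,434,541 in favor — approved.
Series C: 3/5 of 1585412 = 951247.20, rounded up to 951248; 951,248 required, 951,305 in favor — approved.

Not approved — the Series A shares did not give the required vote.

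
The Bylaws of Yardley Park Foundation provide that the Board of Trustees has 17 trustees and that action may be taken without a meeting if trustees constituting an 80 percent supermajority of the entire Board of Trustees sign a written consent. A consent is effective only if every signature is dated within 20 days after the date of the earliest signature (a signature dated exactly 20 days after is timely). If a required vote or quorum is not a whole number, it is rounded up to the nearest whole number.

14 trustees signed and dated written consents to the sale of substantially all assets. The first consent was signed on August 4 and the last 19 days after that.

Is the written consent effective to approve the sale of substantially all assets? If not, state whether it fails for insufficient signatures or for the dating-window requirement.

Signatures required: an 80 percent supermajority of 17 — 4/5 of 17 = 13.60, rounded up to 14, so 14 needed; 14 signed. Sufficient.
Dating window: the latest signature is 19 days after the earliest; the limit is 20 days. Within the window.

Effective — both the signature and dating-window requirements are satisfied.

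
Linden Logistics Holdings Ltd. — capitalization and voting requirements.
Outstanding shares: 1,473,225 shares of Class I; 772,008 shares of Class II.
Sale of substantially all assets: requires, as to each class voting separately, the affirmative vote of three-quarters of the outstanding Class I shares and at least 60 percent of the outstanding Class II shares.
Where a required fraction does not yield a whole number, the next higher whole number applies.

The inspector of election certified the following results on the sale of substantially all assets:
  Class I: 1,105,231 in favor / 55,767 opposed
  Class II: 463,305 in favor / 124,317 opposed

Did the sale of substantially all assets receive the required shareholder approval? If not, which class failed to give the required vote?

Class I: 3/4 of 1473225 = 1104918.75, rounded up to 1104919; 1,104,919 required, 1,105,231 in favor — approved.
Class II: 3/5 of 772008 = 463204.80, rounded up to 463205; 463,205 required, 463,305 in favor — approved.

Approved — every class gave the required vote.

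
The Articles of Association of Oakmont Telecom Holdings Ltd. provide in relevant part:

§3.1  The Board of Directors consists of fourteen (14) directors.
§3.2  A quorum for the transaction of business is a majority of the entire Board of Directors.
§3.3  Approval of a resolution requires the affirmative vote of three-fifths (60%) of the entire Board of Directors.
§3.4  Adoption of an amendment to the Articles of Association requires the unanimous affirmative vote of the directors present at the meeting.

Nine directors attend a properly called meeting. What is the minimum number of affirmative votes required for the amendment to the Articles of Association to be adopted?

The amendment to the Articles of Association requires the unanimous vote of the directors present (9).
Unanimous means all 9.

9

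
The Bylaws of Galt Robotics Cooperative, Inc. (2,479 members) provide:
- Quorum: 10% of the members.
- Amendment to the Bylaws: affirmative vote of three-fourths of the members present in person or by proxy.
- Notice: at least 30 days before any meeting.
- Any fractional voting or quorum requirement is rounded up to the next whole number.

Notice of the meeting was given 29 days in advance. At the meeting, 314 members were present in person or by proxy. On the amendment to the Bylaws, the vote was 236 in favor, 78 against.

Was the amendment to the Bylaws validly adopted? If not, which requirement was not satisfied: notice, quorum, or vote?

Invalid — notice requirement not satisfied.

Notice: 29 days given; 30 required. Not satisfied.
Quorum: 10% of 2,479 = 247.90, rounded up to 248; 314 present. Satisfied.
Vote: requires three-fourths of those present (314); 3/4 of 314 = 235.50, rounded up to 236, so 236 needed; 236 in favor. Satisfied.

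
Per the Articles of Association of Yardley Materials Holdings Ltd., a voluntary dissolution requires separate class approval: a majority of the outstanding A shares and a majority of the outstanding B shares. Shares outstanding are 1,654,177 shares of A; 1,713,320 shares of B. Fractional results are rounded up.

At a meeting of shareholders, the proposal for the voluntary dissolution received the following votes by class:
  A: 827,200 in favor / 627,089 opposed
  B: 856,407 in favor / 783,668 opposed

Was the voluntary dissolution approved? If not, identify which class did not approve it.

A: a majority of 1654177 is 827089; 827,089 required, 827,200 in favor — approved.
B: a majority of 1713320 is 856661; 856,661 required, 856,407 in favor — not approved.

Not approved — the B shares did not give the required vote.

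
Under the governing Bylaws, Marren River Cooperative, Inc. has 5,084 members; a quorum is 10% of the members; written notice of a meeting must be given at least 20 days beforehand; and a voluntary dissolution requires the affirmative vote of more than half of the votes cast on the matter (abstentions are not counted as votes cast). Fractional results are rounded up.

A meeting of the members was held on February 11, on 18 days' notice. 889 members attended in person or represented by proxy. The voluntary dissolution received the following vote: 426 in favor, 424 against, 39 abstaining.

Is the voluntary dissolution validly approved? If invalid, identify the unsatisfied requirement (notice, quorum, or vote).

Notice: 18 days given; 20 required. Not satisfied.
Quorum: 10% of 5,084 = 508.40, rounded up to 509; 889 present. Satisfied.
Vote: requires a majority of the votes cast (889 − 39 abstaining = 850); a majority of 850 is 426, so 426 needed; 426 in favor. Satisfied.

Invalid — notice requirement not satisfied.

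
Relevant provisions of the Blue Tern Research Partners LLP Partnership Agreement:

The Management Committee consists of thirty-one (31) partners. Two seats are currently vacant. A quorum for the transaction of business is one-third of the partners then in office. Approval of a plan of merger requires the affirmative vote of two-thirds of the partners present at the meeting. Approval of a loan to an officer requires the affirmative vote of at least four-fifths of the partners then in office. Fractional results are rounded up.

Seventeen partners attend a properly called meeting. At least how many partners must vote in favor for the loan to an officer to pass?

24

The loan to an officer requires four-fifths of the partners then in office (29).
4/5 of 29 = 23.20, rounded up to 24.
(Only 17 can vote, so the loan to an officer cannot pass at this meeting, but the required vote is still 24.)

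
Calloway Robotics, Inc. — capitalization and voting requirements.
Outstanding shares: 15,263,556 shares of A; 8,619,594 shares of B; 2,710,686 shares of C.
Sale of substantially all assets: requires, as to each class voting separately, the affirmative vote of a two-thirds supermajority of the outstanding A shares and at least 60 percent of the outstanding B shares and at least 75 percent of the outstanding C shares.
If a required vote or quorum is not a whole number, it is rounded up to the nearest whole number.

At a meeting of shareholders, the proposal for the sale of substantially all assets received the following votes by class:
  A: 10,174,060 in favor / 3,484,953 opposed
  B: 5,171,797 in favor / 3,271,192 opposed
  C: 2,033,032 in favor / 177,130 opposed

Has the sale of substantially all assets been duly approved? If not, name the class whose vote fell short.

A: 2/3 of 15263556 = 10175704; 10,175,704 required, 10,174,060 in favor — not approved.
B: 3/5 of 8619594 = 5171756.40, rounded up to 5171757; 5,171,757 required, 5,171,797 in favor — approved.
C: 3/4 of 2710686 = 2033014.50, rounded up to 2033015; 2,033,015 required, 2,033,032 in favor — approved.

Not approved — the A shares did not give the required vote.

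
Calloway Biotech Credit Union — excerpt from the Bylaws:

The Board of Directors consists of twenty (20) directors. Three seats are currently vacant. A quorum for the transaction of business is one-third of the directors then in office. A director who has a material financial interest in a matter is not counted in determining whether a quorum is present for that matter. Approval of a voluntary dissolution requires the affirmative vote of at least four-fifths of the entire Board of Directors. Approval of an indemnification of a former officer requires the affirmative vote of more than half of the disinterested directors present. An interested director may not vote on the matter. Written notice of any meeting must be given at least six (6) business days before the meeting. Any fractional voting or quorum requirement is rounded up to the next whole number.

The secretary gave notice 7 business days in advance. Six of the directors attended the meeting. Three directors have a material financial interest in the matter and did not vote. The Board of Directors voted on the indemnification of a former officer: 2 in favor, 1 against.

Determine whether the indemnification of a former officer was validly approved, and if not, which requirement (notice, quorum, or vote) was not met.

Invalid — quorum requirement not satisfied.

Notice: 7 business days given; 6 required (7 ≥ 6). Satisfied.
Quorum: 6 present, but the 3 interested directors do not count, leaving 3. Quorum is 6. Not satisfied.
Vote: the indemnification of a former officer requires a majority of the disinterested directors present (6 − 3 = 3). A majority of 3 is 2, so 2 affirmative votes are needed; 2 voted in favor. Satisfied. (Moot — without a quorum no business can be validly transacted.)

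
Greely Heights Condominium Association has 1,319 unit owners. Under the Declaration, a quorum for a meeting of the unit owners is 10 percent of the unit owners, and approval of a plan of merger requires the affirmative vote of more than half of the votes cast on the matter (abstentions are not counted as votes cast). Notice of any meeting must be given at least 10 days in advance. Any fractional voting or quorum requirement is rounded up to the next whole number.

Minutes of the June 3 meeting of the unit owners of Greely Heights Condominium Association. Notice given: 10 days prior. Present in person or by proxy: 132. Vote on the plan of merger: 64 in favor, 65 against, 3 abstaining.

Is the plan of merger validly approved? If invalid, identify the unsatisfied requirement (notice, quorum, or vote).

Notice: 10 days given; 10 required. Satisfied.
Quorum: 10% of 1,319 = 131.90, rounded up to 132; 132 present. Satisfied.
Vote: requires a majority of the votes cast (132 − 3 abstaining = 129); a majority of 129 is 65, so 65 needed; 64 in favor. Not satisfied.

Invalid — vote requirement not satisfied.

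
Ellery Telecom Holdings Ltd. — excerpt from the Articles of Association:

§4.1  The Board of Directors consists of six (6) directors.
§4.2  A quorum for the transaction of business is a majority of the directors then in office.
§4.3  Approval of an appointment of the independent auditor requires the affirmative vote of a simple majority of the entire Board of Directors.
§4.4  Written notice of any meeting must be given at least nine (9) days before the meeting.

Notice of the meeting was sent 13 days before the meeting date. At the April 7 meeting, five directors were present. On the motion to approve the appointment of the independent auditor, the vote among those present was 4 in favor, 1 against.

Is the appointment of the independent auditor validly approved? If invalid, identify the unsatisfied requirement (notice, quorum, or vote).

Valid — all requirements satisfied.

Notice: 13 days given; 9 required (13 ≥ 9). Satisfied.
Quorum: 5 present; quorum is 4. Satisfied.
Vote: the appointment of the independent auditor requires a majority of the entire Board of Directors (6). A majority of 6 is 4, so 4 affirmative votes are needed; 4 voted in favor. Satisfied.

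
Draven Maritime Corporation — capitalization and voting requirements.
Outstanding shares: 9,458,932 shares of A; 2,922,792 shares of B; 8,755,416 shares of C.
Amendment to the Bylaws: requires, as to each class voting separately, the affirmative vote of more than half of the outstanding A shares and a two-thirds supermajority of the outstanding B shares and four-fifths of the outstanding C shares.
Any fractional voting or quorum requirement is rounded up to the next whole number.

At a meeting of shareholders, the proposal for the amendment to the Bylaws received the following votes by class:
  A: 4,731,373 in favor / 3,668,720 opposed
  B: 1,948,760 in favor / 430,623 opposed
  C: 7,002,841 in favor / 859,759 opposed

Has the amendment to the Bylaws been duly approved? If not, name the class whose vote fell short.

A: a majority of 9458932 is 4729467; 4,729,467 required, 4,731,373 in favor — approved.
B: 2/3 of 2922792 = 1948528; 1,948,528 required, 1,948,760 in favor — approved.
C: 4/5 of 8755416 = 7004332.80, rounded up to 7004333; 7,004,333 required, 7,002,841 in favor — not approved.

Not approved — the C shares did not give the required vote.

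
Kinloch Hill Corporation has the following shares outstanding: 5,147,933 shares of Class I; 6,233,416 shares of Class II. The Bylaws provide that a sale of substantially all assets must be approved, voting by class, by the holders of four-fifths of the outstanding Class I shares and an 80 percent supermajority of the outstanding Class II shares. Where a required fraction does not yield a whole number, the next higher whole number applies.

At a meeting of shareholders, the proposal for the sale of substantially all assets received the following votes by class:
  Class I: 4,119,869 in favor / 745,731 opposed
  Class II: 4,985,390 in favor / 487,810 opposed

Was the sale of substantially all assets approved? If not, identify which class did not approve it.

Not approved — the Class II shares did not give the required vote.

Class I: 4/5 of 5147933 = 4118346.40, rounded up to 4118347; 4,118,347 required, 4,119,869 in favor — approved.
Class II: 4/5 of 6233416 = 4986732.80, rounded up to 4986733; 4,986,733 required, 4,985,390 in favor — not approved.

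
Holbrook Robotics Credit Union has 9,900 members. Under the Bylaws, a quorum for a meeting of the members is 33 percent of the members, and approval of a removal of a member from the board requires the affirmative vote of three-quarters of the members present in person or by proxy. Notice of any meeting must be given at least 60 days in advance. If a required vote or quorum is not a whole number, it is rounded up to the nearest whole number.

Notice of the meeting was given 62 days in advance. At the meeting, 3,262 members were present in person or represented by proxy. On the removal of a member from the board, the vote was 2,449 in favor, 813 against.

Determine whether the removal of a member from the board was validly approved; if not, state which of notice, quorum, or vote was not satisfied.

Notice: 62 days given; 60 required. Satisfied.
Quorum: 33% of 9,900 = 3,267; 3,262 present. Not satisfied.
Vote: requires three-fourths of those present (3,262); 3/4 of 3262 = 2446.50, rounded up to 2447, so 2,447 needed; 2,449 in favor. Satisfied.

Invalid — quorum requirement not satisfied.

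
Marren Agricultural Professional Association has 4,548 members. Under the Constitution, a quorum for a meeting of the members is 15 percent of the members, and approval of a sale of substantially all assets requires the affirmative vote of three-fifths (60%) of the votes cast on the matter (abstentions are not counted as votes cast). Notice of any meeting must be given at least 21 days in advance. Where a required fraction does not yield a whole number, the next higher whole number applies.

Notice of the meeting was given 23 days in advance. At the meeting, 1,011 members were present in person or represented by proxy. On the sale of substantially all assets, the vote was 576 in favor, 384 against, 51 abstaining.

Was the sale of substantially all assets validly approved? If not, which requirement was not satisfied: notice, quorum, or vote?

Valid — all requirements satisfied.

Notice: 23 days given; 21 required. Satisfied.
Quorum: 15% of 4,548 = 682.20, rounded up to 683; 1,011 present. Satisfied.
Vote: requires three-fifths of the votes cast (1,011 − 51 abstaining = 960); 3/5 of 960 = 576, so 576 needed; 576 in favor. Satisfied.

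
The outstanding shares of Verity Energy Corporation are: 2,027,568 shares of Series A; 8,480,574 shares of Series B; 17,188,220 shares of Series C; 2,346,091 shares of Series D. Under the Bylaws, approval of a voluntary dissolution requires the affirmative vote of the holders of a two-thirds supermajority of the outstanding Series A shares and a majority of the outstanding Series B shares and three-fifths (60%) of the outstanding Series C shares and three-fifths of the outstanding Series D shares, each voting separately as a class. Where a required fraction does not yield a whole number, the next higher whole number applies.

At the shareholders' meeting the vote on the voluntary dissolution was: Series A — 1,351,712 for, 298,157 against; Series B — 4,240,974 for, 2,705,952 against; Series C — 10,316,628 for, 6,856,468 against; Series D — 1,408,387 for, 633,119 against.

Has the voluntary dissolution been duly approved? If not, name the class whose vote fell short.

Approved — every class gave the required vote.

Series A: 2/3 of 2027568 = 1351712; 1,351,712 required, 1,351,712 in favor — approved.
Series B: a majority of 8480574 is 4240288; 4,240,288 required, 4,240,974 in favor — approved.
Series C: 3/5 of 17188220 = 10312932; 10,312,932 required, 10,316,628 in favor — approved.
Series D: 3/5 of 2346091 = 1407654.60, rounded up to 1407655; 1,407,655 required, 1,408,387 in favor — approved.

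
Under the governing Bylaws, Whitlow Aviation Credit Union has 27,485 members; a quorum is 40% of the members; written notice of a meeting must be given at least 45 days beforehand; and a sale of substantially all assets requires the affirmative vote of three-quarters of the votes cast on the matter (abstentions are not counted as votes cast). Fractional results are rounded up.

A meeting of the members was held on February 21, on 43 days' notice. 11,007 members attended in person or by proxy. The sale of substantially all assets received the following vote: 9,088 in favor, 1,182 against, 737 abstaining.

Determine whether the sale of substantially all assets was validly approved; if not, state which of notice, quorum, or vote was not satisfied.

Invalid — notice requirement not satisfied.

Notice: 43 days given; 45 required. Not satisfied.
Quorum: 40% of 27,485 = 10,994; 11,007 present. Satisfied.
Vote: requires three-fourths of the votes cast (11,007 − 737 abstaining = 10,270); 3/4 of 10270 = 7702.50, rounded up to 7703, so 7,703 needed; 9,088 in favor. Satisfied.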